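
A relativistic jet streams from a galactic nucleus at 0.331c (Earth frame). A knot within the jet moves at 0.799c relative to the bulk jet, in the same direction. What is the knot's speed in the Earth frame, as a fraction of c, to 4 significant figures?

u ≈ 0.8937c

Relativistic velocity addition: u = (u' + v)/(1 + u'v/c²)
= (0.799 + 0.331)/(1 + 0.799×0.331) = 1.130/1.26447 = 0.8937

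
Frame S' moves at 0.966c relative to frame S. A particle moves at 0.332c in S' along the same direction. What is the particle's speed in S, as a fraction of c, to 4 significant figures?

Relativistic velocity addition: u = (u' + v)/(1 + u'v/c²)
= (0.332 + 0.966)/(1 + 0.332×0.966) = 1.298/1.32071 = 0.9828

u ≈ 0.9828c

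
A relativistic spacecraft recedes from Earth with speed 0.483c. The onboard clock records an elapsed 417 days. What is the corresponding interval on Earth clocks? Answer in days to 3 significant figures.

γ = 1/√(1 − 0.483²) = 1.1420
Time dilation: Δt = γτ₀ = 1.1420 × 417 days = 476 days

Δt ≈ 476 days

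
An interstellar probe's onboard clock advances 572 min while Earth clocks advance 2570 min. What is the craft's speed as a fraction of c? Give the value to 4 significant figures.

γ = Δt/τ₀ = 2570/572 = 4.49301
β = √(1 − 1/γ²) = √(1 − 1/4.49301²) = 0.9749

β ≈ 0.9749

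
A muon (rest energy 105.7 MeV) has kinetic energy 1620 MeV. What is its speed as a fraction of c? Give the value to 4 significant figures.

β ≈ 0.9981

γ = 1 + K/(m₀c²) = 1 + 1620/105.7 = 16.3264
β = √(1 − 1/γ²) = 0.9981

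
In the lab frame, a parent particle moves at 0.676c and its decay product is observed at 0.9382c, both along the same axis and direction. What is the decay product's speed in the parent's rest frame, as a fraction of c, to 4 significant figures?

u' ≈ 0.7168c

Inverse velocity addition: u' = (u − v)/(1 − uv/c²)
= (0.9382 − 0.676)/(1 − 0.9382×0.676) = 0.2622/0.365777 = 0.7168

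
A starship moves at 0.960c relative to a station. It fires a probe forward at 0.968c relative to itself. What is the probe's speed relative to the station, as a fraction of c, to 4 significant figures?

u ≈ 0.9993c

Relativistic velocity addition: u = (u' + v)/(1 + u'v/c²)
= (0.968 + 0.960)/(1 + 0.968×0.960) = 1.928/1.92928 = 0.9993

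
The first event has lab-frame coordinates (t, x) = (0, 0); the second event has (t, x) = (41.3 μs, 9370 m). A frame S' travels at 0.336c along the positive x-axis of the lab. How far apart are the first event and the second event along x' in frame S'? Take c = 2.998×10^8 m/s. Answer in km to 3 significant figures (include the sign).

γ = 1/√(1 − 0.336²) = 1.0617
Δx' = γ(Δx − vΔt) = 1.0617 × (9370 m − 0.336×(2.998×10^8 m/s)×41.3×10^-6 s)
= 1.0617 × (5209.7 m) = 5.53 km

Δx' ≈ 5.53 km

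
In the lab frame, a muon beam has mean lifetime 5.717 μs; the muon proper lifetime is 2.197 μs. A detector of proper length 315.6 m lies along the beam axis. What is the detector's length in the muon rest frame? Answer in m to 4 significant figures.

L ≈ 121.3 m

Time dilation ⇒ γ = Δt/τ₀ = 5.717/2.197 = 2.60218
Length contraction: L = L₀/γ = 315.6/2.60218 = 121.3 m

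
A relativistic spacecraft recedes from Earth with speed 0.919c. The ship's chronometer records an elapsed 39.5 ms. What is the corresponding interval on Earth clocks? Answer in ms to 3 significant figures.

γ = 1/√(1 − 0.919²) = 2.5364
Time dilation: Δt = γτ₀ = 2.5364 × 39.5 ms = 100 ms

Δt ≈ 100 ms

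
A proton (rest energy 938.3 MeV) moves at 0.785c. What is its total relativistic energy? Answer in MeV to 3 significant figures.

γ = 1/√(1 − 0.785²) = 1.6142
E = γm₀c² = 1.6142 × 938.3 MeV = 1510 MeV

E ≈ 1510 MeV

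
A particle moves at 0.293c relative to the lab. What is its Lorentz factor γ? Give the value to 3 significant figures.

γ ≈ 1.05

γ = 1/√(1 − β²) = 1/√(1 − 0.293²) = 1/√(0.91415) = 1.05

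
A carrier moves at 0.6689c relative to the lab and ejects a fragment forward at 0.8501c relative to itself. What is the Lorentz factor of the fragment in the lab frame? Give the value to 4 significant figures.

u_lab = (0.8501 + 0.6689)/(1 + 0.8501×0.6689) = 1.5190/1.568632 = 0.9683598
γ = 1/√(1 − 0.9683598²) = 4.007

γ ≈ 4.007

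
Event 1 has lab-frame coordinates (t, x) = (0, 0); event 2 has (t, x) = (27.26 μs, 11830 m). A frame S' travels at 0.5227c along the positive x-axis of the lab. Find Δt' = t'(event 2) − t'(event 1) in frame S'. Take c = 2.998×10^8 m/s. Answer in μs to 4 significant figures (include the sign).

γ = 1/√(1 − 0.5227²) = 1.17300
Δt' = γ(Δt − vΔx/c²) = 1.17300 × (27.26 μs − 0.5227×11830 m / (2.998×10^8 m/s))
= 1.17300 × (6.63445 μs) = 7.782 μs

Δt' ≈ 7.782 μs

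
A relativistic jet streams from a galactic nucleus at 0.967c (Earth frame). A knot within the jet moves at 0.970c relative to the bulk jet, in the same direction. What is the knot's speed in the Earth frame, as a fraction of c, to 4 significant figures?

Relativistic velocity addition: u = (u' + v)/(1 + u'v/c²)
= (0.970 + 0.967)/(1 + 0.970×0.967) = 1.937/1.93799 = 0.9995

u ≈ 0.9995c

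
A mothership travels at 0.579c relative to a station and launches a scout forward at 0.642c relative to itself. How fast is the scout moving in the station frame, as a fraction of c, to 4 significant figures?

Compose boost 2: (0.642 + 0.579)/(1 + 0.642×0.579) = 1.221/1.37172 = 0.8901

u ≈ 0.8901c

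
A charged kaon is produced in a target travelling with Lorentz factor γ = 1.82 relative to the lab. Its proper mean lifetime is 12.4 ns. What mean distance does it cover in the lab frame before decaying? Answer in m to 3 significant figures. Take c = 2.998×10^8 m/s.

β = √(1 − 1/γ²) = √(1 − 1/1.82²) = 0.83553
Dilated lifetime: Δt = γτ₀ = 1.82 × 12.4 ns = 22.568 ns
d = vΔt = 0.83553c × 22.568 ns = 2.5049×10^8 m/s × 2.2568×10^-8 s = 5.65 m

d ≈ 5.65 m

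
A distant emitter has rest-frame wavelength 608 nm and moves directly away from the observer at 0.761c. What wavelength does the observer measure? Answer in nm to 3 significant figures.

λ_obs ≈ 1650 nm

Relativistic Doppler: λ_obs = λ_src √((1+β)/(1−β))
= 608 × √(1.7610/0.23900) = 608 × 2.7144 = 1650 nm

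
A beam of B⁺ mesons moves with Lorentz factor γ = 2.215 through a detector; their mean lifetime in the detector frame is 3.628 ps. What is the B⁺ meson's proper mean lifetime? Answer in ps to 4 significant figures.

τ₀ ≈ 1.638 ps

γ = 2.215 (given)
Proper time: τ₀ = Δt/γ = 3.628/2.215 = 1.638 ps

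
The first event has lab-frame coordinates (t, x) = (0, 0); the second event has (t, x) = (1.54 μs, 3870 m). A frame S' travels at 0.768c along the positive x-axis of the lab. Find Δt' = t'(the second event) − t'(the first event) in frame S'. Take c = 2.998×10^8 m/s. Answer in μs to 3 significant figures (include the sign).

γ = 1/√(1 − 0.768²) = 1.5614
Δt' = γ(Δt − vΔx/c²) = 1.5614 × (1.54 μs − 0.768×3870 m / (2.998×10^8 m/s))
= 1.5614 × (-8.3738 μs) = -13.1 μs

Δt' ≈ -13.1 μs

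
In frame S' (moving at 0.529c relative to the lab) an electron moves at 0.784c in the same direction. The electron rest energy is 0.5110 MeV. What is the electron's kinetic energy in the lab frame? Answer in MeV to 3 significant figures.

u_lab = (0.784 + 0.529)/(1 + 0.784×0.529) = 0.928088
γ = 1/√(1 − 0.928088²) = 2.6856
K = (γ − 1)m₀c² = (2.6856 − 1) × 0.5110 = 1.6856 × 0.5110 = 0.861 MeV

K ≈ 0.861 MeV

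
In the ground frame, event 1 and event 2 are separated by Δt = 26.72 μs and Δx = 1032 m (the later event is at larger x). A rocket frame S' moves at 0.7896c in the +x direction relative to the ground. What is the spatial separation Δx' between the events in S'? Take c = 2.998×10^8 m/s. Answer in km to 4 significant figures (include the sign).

Δx' ≈ -8.626 km

γ = 1/√(1 − 0.7896²) = 1.62967
Δx' = γ(Δx − vΔt) = 1.62967 × (1032 m − 0.7896×(2.998×10^8 m/s)×26.72×10^-6 s)
= 1.62967 × (-5293.21 m) = -8.626 km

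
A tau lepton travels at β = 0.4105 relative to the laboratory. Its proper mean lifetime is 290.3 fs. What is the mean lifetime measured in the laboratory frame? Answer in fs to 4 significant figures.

γ = 1/√(1 − 0.4105²) = 1.09666
Time dilation: Δt = γτ₀ = 1.09666 × 290.3 fs = 318.4 fs

Δt ≈ 318.4 fs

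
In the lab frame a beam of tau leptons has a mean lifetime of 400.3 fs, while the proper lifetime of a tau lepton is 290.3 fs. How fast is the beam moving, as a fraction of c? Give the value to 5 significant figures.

γ = Δt/τ₀ = 400.3/290.3 = 1.378918
β = √(1 − 1/γ²) = √(1 − 1/1.378918²) = 0.68853

β ≈ 0.68853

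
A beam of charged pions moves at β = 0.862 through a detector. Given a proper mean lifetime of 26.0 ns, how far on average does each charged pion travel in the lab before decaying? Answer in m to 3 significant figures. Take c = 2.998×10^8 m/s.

d ≈ 13.3 m

γ = 1/√(1 − 0.862²) = 1.9727
Dilated lifetime: Δt = γτ₀ = 1.9727 × 26.0 ns = 51.291 ns
d = vΔt = 0.862c × 51.291 ns = 2.5843×10^8 m/s × 5.1291×10^-8 s = 13.3 m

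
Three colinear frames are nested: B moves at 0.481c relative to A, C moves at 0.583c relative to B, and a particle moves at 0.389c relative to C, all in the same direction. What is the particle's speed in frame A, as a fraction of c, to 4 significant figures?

u ≈ 0.9220c

Compose boost 2: (0.583 + 0.481)/(1 + 0.583×0.481) = 1.064/1.28042 = 0.830975
Compose boost 3: (0.389 + 0.830975)/(1 + 0.389×0.830975) = 1.21998/1.32325 = 0.9220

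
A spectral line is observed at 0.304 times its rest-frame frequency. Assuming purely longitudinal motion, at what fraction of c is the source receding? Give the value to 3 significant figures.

f_obs/f_src = √((1−β)/(1+β)) = 0.304  ⇒  (1−β)/(1+β) = 0.092416
β = |1 − D²|/(1 + D²) = |1 − 0.092416|/(1 + 0.092416) = 0.831

β ≈ 0.831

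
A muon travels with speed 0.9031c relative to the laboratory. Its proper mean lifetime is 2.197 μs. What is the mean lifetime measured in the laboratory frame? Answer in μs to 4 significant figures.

γ = 1/√(1 − 0.9031²) = 2.32867
Time dilation: Δt = γτ₀ = 2.32867 × 2.197 μs = 5.116 μs

Δt ≈ 5.116 μs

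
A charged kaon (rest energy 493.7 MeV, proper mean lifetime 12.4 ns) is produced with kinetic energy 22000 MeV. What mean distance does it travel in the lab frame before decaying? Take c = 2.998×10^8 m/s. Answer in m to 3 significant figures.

d ≈ 169 m

γ = 1 + K/(m₀c²) = 1 + 22000/493.7 = 45.561
β = √(1 − 1/γ²) = 0.99976
Dilated lifetime: γτ₀ = 45.561 × 12.4 ns = 564.96 ns
d = βc·γτ₀ = 0.99976 × (2.998×10^8 m/s) × 5.6496×10^-7 s = 169 m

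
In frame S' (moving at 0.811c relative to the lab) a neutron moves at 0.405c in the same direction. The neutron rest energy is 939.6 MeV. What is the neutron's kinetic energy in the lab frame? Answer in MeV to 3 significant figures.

u_lab = (0.405 + 0.811)/(1 + 0.405×0.811) = 0.915349
γ = 1/√(1 − 0.915349²) = 2.4835
K = (γ − 1)m₀c² = (2.4835 − 1) × 939.6 = 1.4835 × 939.6 = 1390 MeV

K ≈ 1390 MeV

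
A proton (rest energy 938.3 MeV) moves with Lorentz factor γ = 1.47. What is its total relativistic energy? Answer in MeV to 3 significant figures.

E ≈ 1380 MeV

γ = 1.47 (given)
E = γm₀c² = 1.47 × 938.3 MeV = 1380 MeV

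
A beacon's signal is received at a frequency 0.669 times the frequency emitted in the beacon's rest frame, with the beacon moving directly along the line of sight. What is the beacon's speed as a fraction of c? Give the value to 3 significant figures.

β ≈ 0.382

f_obs/f_src = √((1−β)/(1+β)) = 0.669  ⇒  (1−β)/(1+β) = 0.44756
β = |1 − D²|/(1 + D²) = |1 − 0.44756|/(1 + 0.44756) = 0.382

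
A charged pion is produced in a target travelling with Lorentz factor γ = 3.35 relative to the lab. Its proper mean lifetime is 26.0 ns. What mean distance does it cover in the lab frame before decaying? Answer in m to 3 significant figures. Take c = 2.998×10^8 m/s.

β = √(1 − 1/γ²) = √(1 − 1/3.35²) = 0.95441
Dilated lifetime: Δt = γτ₀ = 3.35 × 26.0 ns = 87.100 ns
d = vΔt = 0.95441c × 87.100 ns = 2.8613×10^8 m/s × 8.7100×10^-8 s = 24.9 m

d ≈ 24.9 m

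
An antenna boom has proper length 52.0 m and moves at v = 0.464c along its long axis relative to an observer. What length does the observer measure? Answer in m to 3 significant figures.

γ = 1/√(1 − 0.464²) = 1.1289
Length contraction: L = L₀/γ = 52.0/1.1289 = 46.1 m

L ≈ 46.1 m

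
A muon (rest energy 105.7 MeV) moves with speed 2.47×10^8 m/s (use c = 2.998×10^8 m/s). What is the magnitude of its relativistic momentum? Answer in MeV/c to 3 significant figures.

β = v/c = 2.47×10^8 / 2.998×10^8 = 0.82388
γ = 1/√(1 − 0.82388²) = 1.7644
p = γβm₀c = 1.7644 × 0.82388 × 105.7 MeV/c = 154 MeV/c

p ≈ 154 MeV/c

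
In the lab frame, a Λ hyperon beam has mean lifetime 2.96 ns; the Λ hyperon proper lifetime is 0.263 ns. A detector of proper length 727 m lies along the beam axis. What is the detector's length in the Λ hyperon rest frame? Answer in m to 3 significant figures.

L ≈ 64.6 m

Time dilation ⇒ γ = Δt/τ₀ = 2.96/0.263 = 11.255
Length contraction: L = L₀/γ = 727/11.255 = 64.6 m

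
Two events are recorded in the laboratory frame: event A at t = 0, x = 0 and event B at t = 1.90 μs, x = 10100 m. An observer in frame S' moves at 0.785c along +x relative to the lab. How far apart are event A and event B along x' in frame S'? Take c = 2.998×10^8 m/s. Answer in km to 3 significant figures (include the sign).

Δx' ≈ 15.6 km

γ = 1/√(1 − 0.785²) = 1.6142
Δx' = γ(Δx − vΔt) = 1.6142 × (10100 m − 0.785×(2.998×10^8 m/s)×1.90×10^-6 s)
= 1.6142 × (9652.8 m) = 15.6 km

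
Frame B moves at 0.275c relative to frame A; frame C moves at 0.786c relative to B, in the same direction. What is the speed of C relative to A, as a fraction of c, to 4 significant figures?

Compose boost 2: (0.786 + 0.275)/(1 + 0.786×0.275) = 1.061/1.21615 = 0.8724

u ≈ 0.8724c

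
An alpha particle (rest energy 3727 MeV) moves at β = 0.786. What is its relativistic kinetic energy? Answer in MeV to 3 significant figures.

γ = 1/√(1 − 0.786²) = 1.6175
K = (γ − 1)m₀c² = (1.6175 − 1) × 3727 MeV = 0.61753 × 3727 MeV = 2300 MeV

K ≈ 2300 MeV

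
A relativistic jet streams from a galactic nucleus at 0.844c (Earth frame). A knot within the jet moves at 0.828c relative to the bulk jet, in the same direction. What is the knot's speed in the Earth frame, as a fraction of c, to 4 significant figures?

u ≈ 0.9842c

Relativistic velocity addition: u = (u' + v)/(1 + u'v/c²)
= (0.828 + 0.844)/(1 + 0.828×0.844) = 1.672/1.69883 = 0.9842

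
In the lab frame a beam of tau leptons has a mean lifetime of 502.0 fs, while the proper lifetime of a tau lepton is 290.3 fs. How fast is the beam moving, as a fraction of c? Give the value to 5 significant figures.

γ = Δt/τ₀ = 502.0/290.3 = 1.729246
β = √(1 − 1/γ²) = √(1 − 1/1.729246²) = 0.81583

β ≈ 0.81583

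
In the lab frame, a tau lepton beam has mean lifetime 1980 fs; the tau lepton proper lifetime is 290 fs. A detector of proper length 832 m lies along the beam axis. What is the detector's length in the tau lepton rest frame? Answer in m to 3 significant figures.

Time dilation ⇒ γ = Δt/τ₀ = 1980/290 = 6.8276
Length contraction: L = L₀/γ = 832/6.8276 = 122 m

L ≈ 122 m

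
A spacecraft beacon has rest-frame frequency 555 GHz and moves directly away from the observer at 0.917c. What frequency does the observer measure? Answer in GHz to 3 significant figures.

Relativistic Doppler: f_obs = f_src √((1−β)/(1+β))
= 555 × √(0.083000/1.9170) = 555 × 0.20808 = 115 GHz

f_obs ≈ 115 GHz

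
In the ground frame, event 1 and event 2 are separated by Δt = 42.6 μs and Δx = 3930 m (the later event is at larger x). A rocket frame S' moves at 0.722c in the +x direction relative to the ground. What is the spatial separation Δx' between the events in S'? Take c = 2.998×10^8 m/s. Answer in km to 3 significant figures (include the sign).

Δx' ≈ -7.65 km

γ = 1/√(1 − 0.722²) = 1.4453
Δx' = γ(Δx − vΔt) = 1.4453 × (3930 m − 0.722×(2.998×10^8 m/s)×42.6×10^-6 s)
= 1.4453 × (-5291.0 m) = -7.65 km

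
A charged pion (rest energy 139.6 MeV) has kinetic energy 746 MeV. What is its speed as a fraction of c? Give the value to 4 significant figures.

γ = 1 + K/(m₀c²) = 1 + 746/139.6 = 6.34384
β = √(1 − 1/γ²) = 0.9875

β ≈ 0.9875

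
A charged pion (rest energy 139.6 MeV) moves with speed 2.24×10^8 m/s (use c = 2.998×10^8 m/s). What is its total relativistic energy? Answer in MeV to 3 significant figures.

β = v/c = 2.24×10^8 / 2.998×10^8 = 0.74716
γ = 1/√(1 − 0.74716²) = 1.5046
E = γm₀c² = 1.5046 × 139.6 MeV = 210 MeV

E ≈ 210 MeV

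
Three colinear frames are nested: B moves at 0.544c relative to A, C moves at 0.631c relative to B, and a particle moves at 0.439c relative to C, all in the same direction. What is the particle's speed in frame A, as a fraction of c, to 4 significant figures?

Compose boost 2: (0.631 + 0.544)/(1 + 0.631×0.544) = 1.175/1.34326 = 0.874735
Compose boost 3: (0.439 + 0.874735)/(1 + 0.439×0.874735) = 1.31373/1.38401 = 0.9492

u ≈ 0.9492c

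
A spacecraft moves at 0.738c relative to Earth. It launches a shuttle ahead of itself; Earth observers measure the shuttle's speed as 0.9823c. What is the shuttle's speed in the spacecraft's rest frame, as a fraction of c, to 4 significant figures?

u' ≈ 0.8882c

Inverse velocity addition: u' = (u − v)/(1 − uv/c²)
= (0.9823 − 0.738)/(1 − 0.9823×0.738) = 0.2443/0.275063 = 0.8882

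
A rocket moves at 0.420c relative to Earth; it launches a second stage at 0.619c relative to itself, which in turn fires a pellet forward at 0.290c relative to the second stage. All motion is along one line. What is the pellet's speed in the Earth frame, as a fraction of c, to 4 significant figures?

u ≈ 0.8995c

Compose boost 2: (0.619 + 0.420)/(1 + 0.619×0.420) = 1.039/1.25998 = 0.824616
Compose boost 3: (0.290 + 0.824616)/(1 + 0.290×0.824616) = 1.11462/1.23914 = 0.8995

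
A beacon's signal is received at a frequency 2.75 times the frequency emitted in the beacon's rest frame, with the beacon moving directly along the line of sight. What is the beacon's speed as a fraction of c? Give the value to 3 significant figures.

β ≈ 0.766

f_obs/f_src = √((1+β)/(1−β)) = 2.75  ⇒  (1+β)/(1−β) = 7.5625
β = |1 − D²|/(1 + D²) = |1 − 7.5625|/(1 + 7.5625) = 0.766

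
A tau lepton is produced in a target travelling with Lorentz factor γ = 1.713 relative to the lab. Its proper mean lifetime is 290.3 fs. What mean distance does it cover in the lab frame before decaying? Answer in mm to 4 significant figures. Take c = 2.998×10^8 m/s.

β = √(1 − 1/γ²) = √(1 − 1/1.713²) = 0.811918
Dilated lifetime: Δt = γτ₀ = 1.713 × 290.3 fs = 497.284 fs
d = vΔt = 0.811918c × 497.284 fs = 2.43413×10^8 m/s × 4.97284×10^-13 s = 0.1210 mm

d ≈ 0.1210 mm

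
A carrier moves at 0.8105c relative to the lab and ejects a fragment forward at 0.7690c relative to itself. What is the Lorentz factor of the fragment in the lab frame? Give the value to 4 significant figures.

γ ≈ 4.335

u_lab = (0.7690 + 0.8105)/(1 + 0.7690×0.8105) = 1.5795/1.623274 = 0.9730332
γ = 1/√(1 − 0.9730332²) = 4.335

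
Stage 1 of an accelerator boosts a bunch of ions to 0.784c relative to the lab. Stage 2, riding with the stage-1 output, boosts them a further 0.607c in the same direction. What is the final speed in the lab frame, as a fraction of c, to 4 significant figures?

u ≈ 0.9425c

Compose boost 2: (0.607 + 0.784)/(1 + 0.607×0.784) = 1.391/1.47589 = 0.9425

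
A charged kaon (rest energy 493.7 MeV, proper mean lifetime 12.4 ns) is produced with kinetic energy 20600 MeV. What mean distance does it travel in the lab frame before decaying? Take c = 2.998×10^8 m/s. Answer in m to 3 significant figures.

γ = 1 + K/(m₀c²) = 1 + 20600/493.7 = 42.726
β = √(1 − 1/γ²) = 0.99973
Dilated lifetime: γτ₀ = 42.726 × 12.4 ns = 529.80 ns
d = βc·γτ₀ = 0.99973 × (2.998×10^8 m/s) × 5.2980×10^-7 s = 159 m

d ≈ 159 m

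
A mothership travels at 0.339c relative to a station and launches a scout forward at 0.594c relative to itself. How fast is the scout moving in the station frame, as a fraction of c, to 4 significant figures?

u ≈ 0.7766c

Compose boost 2: (0.594 + 0.339)/(1 + 0.594×0.339) = 0.9330/1.20137 = 0.7766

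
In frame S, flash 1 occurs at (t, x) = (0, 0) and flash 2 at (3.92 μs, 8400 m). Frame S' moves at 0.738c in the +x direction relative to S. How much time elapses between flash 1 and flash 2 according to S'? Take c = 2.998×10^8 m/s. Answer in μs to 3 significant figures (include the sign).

γ = 1/√(1 − 0.738²) = 1.4819
Δt' = γ(Δt − vΔx/c²) = 1.4819 × (3.92 μs − 0.738×8400 m / (2.998×10^8 m/s))
= 1.4819 × (-16.758 μs) = -24.8 μs

Δt' ≈ -24.8 μs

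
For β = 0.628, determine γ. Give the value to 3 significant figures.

γ = 1/√(1 − β²) = 1/√(1 − 0.628²) = 1/√(0.60562) = 1.28

γ ≈ 1.28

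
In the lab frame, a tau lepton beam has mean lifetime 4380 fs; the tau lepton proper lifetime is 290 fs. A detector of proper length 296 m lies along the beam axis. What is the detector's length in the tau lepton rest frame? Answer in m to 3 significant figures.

Time dilation ⇒ γ = Δt/τ₀ = 4380/290 = 15.103
Length contraction: L = L₀/γ = 296/15.103 = 19.6 m

L ≈ 19.6 m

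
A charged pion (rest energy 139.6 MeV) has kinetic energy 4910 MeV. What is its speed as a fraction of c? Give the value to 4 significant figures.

γ = 1 + K/(m₀c²) = 1 + 4910/139.6 = 36.1719
β = √(1 − 1/γ²) = 0.9996

β ≈ 0.9996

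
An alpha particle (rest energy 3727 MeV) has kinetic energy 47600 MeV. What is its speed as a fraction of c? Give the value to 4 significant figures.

β ≈ 0.9974

γ = 1 + K/(m₀c²) = 1 + 47600/3727 = 13.7717
β = √(1 − 1/γ²) = 0.9974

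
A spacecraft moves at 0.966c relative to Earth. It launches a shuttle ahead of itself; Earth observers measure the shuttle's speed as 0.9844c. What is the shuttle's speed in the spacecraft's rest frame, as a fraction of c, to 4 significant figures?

Inverse velocity addition: u' = (u − v)/(1 − uv/c²)
= (0.9844 − 0.966)/(1 − 0.9844×0.966) = 0.01840/0.0490696 = 0.3750

u' ≈ 0.3750c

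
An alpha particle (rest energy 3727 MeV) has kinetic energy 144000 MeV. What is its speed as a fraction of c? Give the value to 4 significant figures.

β ≈ 0.9997

γ = 1 + K/(m₀c²) = 1 + 144000/3727 = 39.6370
β = √(1 − 1/γ²) = 0.9997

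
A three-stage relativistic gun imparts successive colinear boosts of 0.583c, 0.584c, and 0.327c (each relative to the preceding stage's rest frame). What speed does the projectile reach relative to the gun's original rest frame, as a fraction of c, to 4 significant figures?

Compose boost 2: (0.584 + 0.583)/(1 + 0.584×0.583) = 1.167/1.34047 = 0.870589
Compose boost 3: (0.327 + 0.870589)/(1 + 0.327×0.870589) = 1.19759/1.28468 = 0.9322

u ≈ 0.9322c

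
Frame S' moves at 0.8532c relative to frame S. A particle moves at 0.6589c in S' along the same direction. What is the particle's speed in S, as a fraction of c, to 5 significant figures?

u ≈ 0.96795c

Relativistic velocity addition: u = (u' + v)/(1 + u'v/c²)
= (0.6589 + 0.8532)/(1 + 0.6589×0.8532) = 1.5121/1.562173 = 0.96795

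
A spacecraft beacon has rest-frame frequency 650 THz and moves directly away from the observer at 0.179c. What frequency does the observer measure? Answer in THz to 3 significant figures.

Relativistic Doppler: f_obs = f_src √((1−β)/(1+β))
= 650 × √(0.82100/1.1790) = 650 × 0.83448 = 542 THz

f_obs ≈ 542 THz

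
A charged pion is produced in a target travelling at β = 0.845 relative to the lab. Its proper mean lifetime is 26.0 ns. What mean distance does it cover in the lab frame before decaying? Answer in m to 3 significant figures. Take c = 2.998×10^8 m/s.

γ = 1/√(1 − 0.845²) = 1.8700
Dilated lifetime: Δt = γτ₀ = 1.8700 × 26.0 ns = 48.619 ns
d = vΔt = 0.845c × 48.619 ns = 2.5333×10^8 m/s × 4.8619×10^-8 s = 12.3 m

d ≈ 12.3 m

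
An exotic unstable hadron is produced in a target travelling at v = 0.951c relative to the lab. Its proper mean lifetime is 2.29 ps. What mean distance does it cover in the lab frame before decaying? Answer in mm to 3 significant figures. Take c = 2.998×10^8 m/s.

γ = 1/√(1 − 0.951²) = 3.2342
Dilated lifetime: Δt = γτ₀ = 3.2342 × 2.29 ps = 7.4064 ps
d = vΔt = 0.951c × 7.4064 ps = 2.8511×10^8 m/s × 7.4064×10^-12 s = 2.11 mm

d ≈ 2.11 mm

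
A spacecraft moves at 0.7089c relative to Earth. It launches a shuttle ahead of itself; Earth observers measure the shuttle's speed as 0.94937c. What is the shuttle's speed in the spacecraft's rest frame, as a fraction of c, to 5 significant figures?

u' ≈ 0.73540c

Inverse velocity addition: u' = (u − v)/(1 − uv/c²)
= (0.94937 − 0.7089)/(1 − 0.94937×0.7089) = 0.24047/0.3269916 = 0.73540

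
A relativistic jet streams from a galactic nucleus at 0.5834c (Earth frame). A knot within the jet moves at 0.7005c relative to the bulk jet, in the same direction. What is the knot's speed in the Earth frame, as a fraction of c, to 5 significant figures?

u ≈ 0.91143c

Relativistic velocity addition: u = (u' + v)/(1 + u'v/c²)
= (0.7005 + 0.5834)/(1 + 0.7005×0.5834) = 1.2839/1.408672 = 0.91143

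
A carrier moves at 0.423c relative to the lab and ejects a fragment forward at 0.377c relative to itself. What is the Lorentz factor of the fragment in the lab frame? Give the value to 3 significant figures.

u_lab = (0.377 + 0.423)/(1 + 0.377×0.423) = 0.8000/1.15947 = 0.689970
γ = 1/√(1 − 0.689970²) = 1.38

γ ≈ 1.38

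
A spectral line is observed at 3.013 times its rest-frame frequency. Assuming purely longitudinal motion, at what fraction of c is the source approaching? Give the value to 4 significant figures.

β ≈ 0.8016

f_obs/f_src = √((1+β)/(1−β)) = 3.013  ⇒  (1+β)/(1−β) = 9.07817
β = |1 − D²|/(1 + D²) = |1 − 9.07817|/(1 + 9.07817) = 0.8016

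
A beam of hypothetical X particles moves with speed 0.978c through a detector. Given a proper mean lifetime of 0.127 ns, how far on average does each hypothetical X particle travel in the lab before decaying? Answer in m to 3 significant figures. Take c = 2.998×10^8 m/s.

d ≈ 0.179 m

γ = 1/√(1 − 0.978²) = 4.7938
Dilated lifetime: Δt = γτ₀ = 4.7938 × 0.127 ns = 0.60881 ns
d = vΔt = 0.978c × 0.60881 ns = 2.9320×10^8 m/s × 6.0881×10^-10 s = 0.179 m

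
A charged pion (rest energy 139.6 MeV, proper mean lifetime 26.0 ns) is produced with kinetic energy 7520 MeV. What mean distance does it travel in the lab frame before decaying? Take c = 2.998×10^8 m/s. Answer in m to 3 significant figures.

γ = 1 + K/(m₀c²) = 1 + 7520/139.6 = 54.868
β = √(1 − 1/γ²) = 0.99983
Dilated lifetime: γτ₀ = 54.868 × 26.0 ns = 1426.6 ns
d = βc·γτ₀ = 0.99983 × (2.998×10^8 m/s) × 1.4266×10^-6 s = 428 m

d ≈ 428 m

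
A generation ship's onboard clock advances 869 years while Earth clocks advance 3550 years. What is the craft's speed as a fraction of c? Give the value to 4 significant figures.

β ≈ 0.9696

γ = Δt/τ₀ = 3550/869 = 4.08516
β = √(1 − 1/γ²) = √(1 − 1/4.08516²) = 0.9696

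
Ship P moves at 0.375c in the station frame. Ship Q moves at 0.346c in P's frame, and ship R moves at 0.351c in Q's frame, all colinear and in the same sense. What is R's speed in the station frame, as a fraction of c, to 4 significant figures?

Compose boost 2: (0.346 + 0.375)/(1 + 0.346×0.375) = 0.7210/1.12975 = 0.638194
Compose boost 3: (0.351 + 0.638194)/(1 + 0.351×0.638194) = 0.989194/1.22401 = 0.8082

u ≈ 0.8082c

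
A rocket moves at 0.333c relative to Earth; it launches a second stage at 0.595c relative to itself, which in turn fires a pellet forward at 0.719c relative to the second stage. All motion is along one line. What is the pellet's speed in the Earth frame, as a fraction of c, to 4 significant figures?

u ≈ 0.9593c

Compose boost 2: (0.595 + 0.333)/(1 + 0.595×0.333) = 0.9280/1.19813 = 0.774537
Compose boost 3: (0.719 + 0.774537)/(1 + 0.719×0.774537) = 1.49354/1.55689 = 0.9593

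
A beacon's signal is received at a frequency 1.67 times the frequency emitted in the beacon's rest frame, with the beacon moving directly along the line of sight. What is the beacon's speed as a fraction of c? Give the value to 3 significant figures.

β ≈ 0.472

f_obs/f_src = √((1+β)/(1−β)) = 1.67  ⇒  (1+β)/(1−β) = 2.7889
β = |1 − D²|/(1 + D²) = |1 − 2.7889|/(1 + 2.7889) = 0.472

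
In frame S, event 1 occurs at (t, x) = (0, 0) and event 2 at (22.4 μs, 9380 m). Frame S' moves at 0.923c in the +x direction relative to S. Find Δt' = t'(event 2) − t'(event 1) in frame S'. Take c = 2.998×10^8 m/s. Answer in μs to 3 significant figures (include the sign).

Δt' ≈ -16.8 μs

γ = 1/√(1 − 0.923²) = 2.5988
Δt' = γ(Δt − vΔx/c²) = 2.5988 × (22.4 μs − 0.923×9380 m / (2.998×10^8 m/s))
= 2.5988 × (-6.4784 μs) = -16.8 μs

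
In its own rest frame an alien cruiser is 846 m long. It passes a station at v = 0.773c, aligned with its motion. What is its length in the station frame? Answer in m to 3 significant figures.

L ≈ 537 m

γ = 1/√(1 − 0.773²) = 1.5763
Length contraction: L = L₀/γ = 846/1.5763 = 537 m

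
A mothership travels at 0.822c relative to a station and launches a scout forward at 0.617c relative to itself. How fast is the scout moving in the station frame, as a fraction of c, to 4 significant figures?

u ≈ 0.9548c

Compose boost 2: (0.617 + 0.822)/(1 + 0.617×0.822) = 1.439/1.50717 = 0.9548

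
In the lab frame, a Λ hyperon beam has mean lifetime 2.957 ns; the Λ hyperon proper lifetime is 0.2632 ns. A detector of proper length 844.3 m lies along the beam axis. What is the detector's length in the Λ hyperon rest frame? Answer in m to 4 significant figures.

L ≈ 75.15 m

Time dilation ⇒ γ = Δt/τ₀ = 2.957/0.2632 = 11.2348
Length contraction: L = L₀/γ = 844.3/11.2348 = 75.15 m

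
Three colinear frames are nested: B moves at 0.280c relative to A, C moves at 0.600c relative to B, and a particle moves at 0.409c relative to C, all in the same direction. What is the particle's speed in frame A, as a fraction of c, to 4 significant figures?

Compose boost 2: (0.600 + 0.280)/(1 + 0.600×0.280) = 0.8800/1.16800 = 0.753425
Compose boost 3: (0.409 + 0.753425)/(1 + 0.409×0.753425) = 1.16242/1.30815 = 0.8886

u ≈ 0.8886c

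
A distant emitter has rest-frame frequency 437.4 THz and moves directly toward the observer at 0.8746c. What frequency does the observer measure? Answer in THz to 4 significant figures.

Relativistic Doppler: f_obs = f_src √((1+β)/(1−β))
= 437.4 × √(1.87460/0.125400) = 437.4 × 3.86639 = 1691 THz

f_obs ≈ 1691 THz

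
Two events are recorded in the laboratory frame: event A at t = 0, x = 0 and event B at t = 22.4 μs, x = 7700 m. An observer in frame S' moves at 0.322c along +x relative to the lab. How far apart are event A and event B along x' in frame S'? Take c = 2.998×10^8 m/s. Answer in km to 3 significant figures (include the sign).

Δx' ≈ 5.85 km

γ = 1/√(1 − 0.322²) = 1.0563
Δx' = γ(Δx − vΔt) = 1.0563 × (7700 m − 0.322×(2.998×10^8 m/s)×22.4×10^-6 s)
= 1.0563 × (5537.6 m) = 5.85 km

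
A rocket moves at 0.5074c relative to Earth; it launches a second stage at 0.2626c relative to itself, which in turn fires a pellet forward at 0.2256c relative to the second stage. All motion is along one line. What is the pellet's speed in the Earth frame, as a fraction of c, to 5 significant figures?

u ≈ 0.78477c

Compose boost 2: (0.2626 + 0.5074)/(1 + 0.2626×0.5074) = 0.77000/1.133243 = 0.6794658
Compose boost 3: (0.2256 + 0.6794658)/(1 + 0.2256×0.6794658) = 0.9050658/1.153287 = 0.78477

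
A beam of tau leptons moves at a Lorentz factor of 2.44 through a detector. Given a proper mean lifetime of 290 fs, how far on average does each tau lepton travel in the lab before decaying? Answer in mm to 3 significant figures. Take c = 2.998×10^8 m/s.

d ≈ 0.194 mm

β = √(1 − 1/γ²) = √(1 − 1/2.44²) = 0.91216
Dilated lifetime: Δt = γτ₀ = 2.44 × 290 fs = 707.60 fs
d = vΔt = 0.91216c × 707.60 fs = 2.7347×10^8 m/s × 7.0760×10^-13 s = 0.194 mm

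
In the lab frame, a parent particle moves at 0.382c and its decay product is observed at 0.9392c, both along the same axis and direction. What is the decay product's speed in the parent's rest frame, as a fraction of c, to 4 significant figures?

Inverse velocity addition: u' = (u − v)/(1 − uv/c²)
= (0.9392 − 0.382)/(1 − 0.9392×0.382) = 0.5572/0.641226 = 0.8690

u' ≈ 0.8690c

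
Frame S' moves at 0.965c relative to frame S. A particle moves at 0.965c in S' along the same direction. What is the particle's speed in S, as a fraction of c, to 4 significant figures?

u ≈ 0.9994c

Relativistic velocity addition: u = (u' + v)/(1 + u'v/c²)
= (0.965 + 0.965)/(1 + 0.965×0.965) = 1.930/1.93122 = 0.9994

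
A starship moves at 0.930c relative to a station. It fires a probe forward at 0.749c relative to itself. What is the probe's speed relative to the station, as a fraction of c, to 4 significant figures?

Relativistic velocity addition: u = (u' + v)/(1 + u'v/c²)
= (0.749 + 0.930)/(1 + 0.749×0.930) = 1.679/1.69657 = 0.9896

u ≈ 0.9896c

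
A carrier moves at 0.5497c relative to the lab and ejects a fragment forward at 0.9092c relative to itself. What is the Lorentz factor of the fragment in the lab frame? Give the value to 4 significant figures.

γ ≈ 4.312

u_lab = (0.9092 + 0.5497)/(1 + 0.9092×0.5497) = 1.4589/1.499787 = 0.9727380
γ = 1/√(1 − 0.9727380²) = 4.312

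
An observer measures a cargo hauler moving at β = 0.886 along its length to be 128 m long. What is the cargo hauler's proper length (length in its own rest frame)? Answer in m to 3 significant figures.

L₀ ≈ 276 m

γ = 1/√(1 − 0.886²) = 2.1566
L₀ = γL = 2.1566 × 128 = 276 m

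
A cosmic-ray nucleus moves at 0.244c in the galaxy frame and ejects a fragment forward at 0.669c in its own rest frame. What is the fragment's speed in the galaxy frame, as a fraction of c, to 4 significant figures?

Compose boost 2: (0.669 + 0.244)/(1 + 0.669×0.244) = 0.9130/1.16324 = 0.7849

u ≈ 0.7849c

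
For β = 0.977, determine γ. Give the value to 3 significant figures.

γ = 1/√(1 − β²) = 1/√(1 − 0.977²) = 1/√(0.045471) = 4.69

γ ≈ 4.69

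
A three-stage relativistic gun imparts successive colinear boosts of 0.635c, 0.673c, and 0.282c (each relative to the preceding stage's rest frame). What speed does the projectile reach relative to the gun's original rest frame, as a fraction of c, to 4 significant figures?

u ≈ 0.9523c

Compose boost 2: (0.673 + 0.635)/(1 + 0.673×0.635) = 1.308/1.42735 = 0.916380
Compose boost 3: (0.282 + 0.916380)/(1 + 0.282×0.916380) = 1.19838/1.25842 = 0.9523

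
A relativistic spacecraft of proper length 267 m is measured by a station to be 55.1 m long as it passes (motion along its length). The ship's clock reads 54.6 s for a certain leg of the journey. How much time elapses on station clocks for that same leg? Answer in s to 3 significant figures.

Length contraction ⇒ γ = L₀/L = 267/55.1 = 4.8457
Time dilation: Δt = γτ₀ = 4.8457 × 54.6 s = 265 s

Δt ≈ 265 s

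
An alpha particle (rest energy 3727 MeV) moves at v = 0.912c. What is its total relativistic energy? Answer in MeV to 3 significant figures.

γ = 1/√(1 − 0.912²) = 2.4379
E = γm₀c² = 2.4379 × 3727 MeV = 9090 MeV

E ≈ 9090 MeV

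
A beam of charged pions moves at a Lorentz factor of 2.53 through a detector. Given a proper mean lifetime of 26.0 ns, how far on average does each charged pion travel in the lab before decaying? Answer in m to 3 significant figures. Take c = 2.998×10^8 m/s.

β = √(1 − 1/γ²) = √(1 − 1/2.53²) = 0.91857
Dilated lifetime: Δt = γτ₀ = 2.53 × 26.0 ns = 65.780 ns
d = vΔt = 0.91857c × 65.780 ns = 2.7539×10^8 m/s × 6.5780×10^-8 s = 18.1 m

d ≈ 18.1 m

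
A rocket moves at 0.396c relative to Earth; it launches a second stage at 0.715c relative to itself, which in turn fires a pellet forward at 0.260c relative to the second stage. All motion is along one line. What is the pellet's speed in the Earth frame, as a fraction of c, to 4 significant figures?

u ≈ 0.9190c

Compose boost 2: (0.715 + 0.396)/(1 + 0.715×0.396) = 1.111/1.28314 = 0.865845
Compose boost 3: (0.260 + 0.865845)/(1 + 0.260×0.865845) = 1.12584/1.22512 = 0.9190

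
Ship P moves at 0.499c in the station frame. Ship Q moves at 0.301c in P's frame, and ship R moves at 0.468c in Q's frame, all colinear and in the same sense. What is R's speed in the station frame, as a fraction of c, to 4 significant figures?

Compose boost 2: (0.301 + 0.499)/(1 + 0.301×0.499) = 0.8000/1.15020 = 0.695532
Compose boost 3: (0.468 + 0.695532)/(1 + 0.468×0.695532) = 1.16353/1.32551 = 0.8778

u ≈ 0.8778c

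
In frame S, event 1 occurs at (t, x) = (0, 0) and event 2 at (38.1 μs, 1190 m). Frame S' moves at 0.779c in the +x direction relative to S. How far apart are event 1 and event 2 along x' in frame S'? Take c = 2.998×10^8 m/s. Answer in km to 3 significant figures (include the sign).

Δx' ≈ -12.3 km

γ = 1/√(1 − 0.779²) = 1.5948
Δx' = γ(Δx − vΔt) = 1.5948 × (1190 m − 0.779×(2.998×10^8 m/s)×38.1×10^-6 s)
= 1.5948 × (-7708.0 m) = -12.3 km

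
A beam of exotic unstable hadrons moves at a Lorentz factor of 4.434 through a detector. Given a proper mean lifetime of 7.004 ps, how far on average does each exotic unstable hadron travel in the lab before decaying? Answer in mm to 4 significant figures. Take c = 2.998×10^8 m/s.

β = √(1 − 1/γ²) = √(1 − 1/4.434²) = 0.974236
Dilated lifetime: Δt = γτ₀ = 4.434 × 7.004 ps = 31.0557 ps
d = vΔt = 0.974236c × 31.0557 ps = 2.92076×10^8 m/s × 3.10557×10^-11 s = 9.071 mm

d ≈ 9.071 mm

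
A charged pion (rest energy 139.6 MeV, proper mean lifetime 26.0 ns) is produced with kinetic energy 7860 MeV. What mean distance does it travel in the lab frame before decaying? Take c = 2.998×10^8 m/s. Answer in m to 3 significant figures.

d ≈ 447 m

γ = 1 + K/(m₀c²) = 1 + 7860/139.6 = 57.304
β = √(1 − 1/γ²) = 0.99985
Dilated lifetime: γτ₀ = 57.304 × 26.0 ns = 1489.9 ns
d = βc·γτ₀ = 0.99985 × (2.998×10^8 m/s) × 1.4899×10^-6 s = 447 m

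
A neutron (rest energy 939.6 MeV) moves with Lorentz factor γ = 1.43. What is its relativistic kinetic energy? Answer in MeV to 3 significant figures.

γ = 1.43 (given)
K = (γ − 1)m₀c² = (1.43 − 1) × 939.6 MeV = 0.43000 × 939.6 MeV = 404 MeV

K ≈ 404 MeV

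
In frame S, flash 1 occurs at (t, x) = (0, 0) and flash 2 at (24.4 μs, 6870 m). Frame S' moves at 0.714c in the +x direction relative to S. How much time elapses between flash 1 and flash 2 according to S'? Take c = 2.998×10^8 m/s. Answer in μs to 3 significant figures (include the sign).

Δt' ≈ 11.5 μs

γ = 1/√(1 − 0.714²) = 1.4283
Δt' = γ(Δt − vΔx/c²) = 1.4283 × (24.4 μs − 0.714×6870 m / (2.998×10^8 m/s))
= 1.4283 × (8.0385 μs) = 11.5 μs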